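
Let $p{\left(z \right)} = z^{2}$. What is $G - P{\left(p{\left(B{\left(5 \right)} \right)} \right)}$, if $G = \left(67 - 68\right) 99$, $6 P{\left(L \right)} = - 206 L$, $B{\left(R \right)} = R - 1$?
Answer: $\frac{1351}{3} \approx 450.33$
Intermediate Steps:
$B{\left(R \right)} = -1 + R$
$P{\left(L \right)} = - \frac{103 L}{3}$ ($P{\left(L \right)} = \frac{\left(-206\right) L}{6} = - \frac{103 L}{3}$)
$G = -99$ ($G = \left(-1\right) 99 = -99$)
$G - P{\left(p{\left(B{\left(5 \right)} \right)} \right)} = -99 - - \frac{103 \left(-1 + 5\right)^{2}}{3} = -99 - - \frac{103 \cdot 4^{2}}{3} = -99 - \left(- \frac{103}{3}\right) 16 = -99 - - \frac{1648}{3} = -99 + \frac{1648}{3} = \frac{1351}{3}$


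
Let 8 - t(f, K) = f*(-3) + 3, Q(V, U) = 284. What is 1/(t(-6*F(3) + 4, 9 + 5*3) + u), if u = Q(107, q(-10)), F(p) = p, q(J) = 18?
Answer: 1/247 ≈ 0.0040486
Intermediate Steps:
u = 284
t(f, K) = 5 + 3*f (t(f, K) = 8 - (f*(-3) + 3) = 8 - (-3*f + 3) = 8 - (3 - 3*f) = 8 + (-3 + 3*f) = 5 + 3*f)
1/(t(-6*F(3) + 4, 9 + 5*3) + u) = 1/((5 + 3*(-6*3 + 4)) + 284) = 1/((5 + 3*(-18 + 4)) + 284) = 1/((5 + 3*(-14)) + 284) = 1/((5 - 42) + 284) = 1/(-37 + 284) = 1/247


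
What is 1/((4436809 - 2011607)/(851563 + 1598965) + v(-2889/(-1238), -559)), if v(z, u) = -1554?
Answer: -1225264/1902847655 ≈ -0.00064391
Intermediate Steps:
1/((4436809 - 2011607)/(851563 + 1598965) + v(-2889/(-1238), -559)) = 1/((4436809 - 2011607)/(851563 + 1598965) - 1554) = 1/(2425202/2450528 - 1554) = 1/(2425202*(1/2450528) - 1554) = 1/(1212601/1225264 - 1554) = 1/(-1902847655/1225264) = -1225264/1902847655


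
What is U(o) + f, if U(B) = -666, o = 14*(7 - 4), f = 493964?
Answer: 493298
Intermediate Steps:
o = 42 (o = 14*3 = 42)
U(o) + f = -666 + 493964 = 493298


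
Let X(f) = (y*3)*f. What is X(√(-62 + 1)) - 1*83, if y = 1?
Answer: -83 + 3*I*√61 ≈ -83.0 + 23.431*I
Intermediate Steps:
X(f) = 3*f (X(f) = (1*3)*f = 3*f)
X(√(-62 + 1)) - 1*83 = 3*√(-62 + 1) - 1*83 = 3*√(-61) - 83 = 3*(I*√61) - 83 = 3*I*√61 - 83 = -83 + 3*I*√61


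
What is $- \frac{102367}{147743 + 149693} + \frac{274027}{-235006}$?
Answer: $- \frac{52781176987}{34949622308} \approx -1.5102$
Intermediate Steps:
$- \frac{102367}{147743 + 149693} + \frac{274027}{-235006} = - \frac{102367}{297436} + 274027 \left(- \frac{1}{235006}\right) = \left(-102367\right) \frac{1}{297436} - \frac{274027}{235006} = - \frac{102367}{297436} - \frac{274027}{235006} = - \frac{52781176987}{34949622308}$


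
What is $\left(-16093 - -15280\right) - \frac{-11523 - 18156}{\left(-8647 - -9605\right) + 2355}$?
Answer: $- \frac{2663790}{3313} \approx -804.04$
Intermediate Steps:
$\left(-16093 - -15280\right) - \frac{-11523 - 18156}{\left(-8647 - -9605\right) + 2355} = \left(-16093 + 15280\right) - - \frac{29679}{\left(-8647 + 9605\right) + 2355} = -813 - - \frac{29679}{958 + 2355} = -813 - - \frac{29679}{3313} = -813 + \frac{29679}{3313} = - \frac{2663790}{3313}$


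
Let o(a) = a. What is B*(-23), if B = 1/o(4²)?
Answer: -23/16 ≈ -1.4375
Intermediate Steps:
B = 1/16 (B = 1/(4²) = 1/16 ≈ 0.062500)
B*(-23) = (1/16)*(-23) = -23/16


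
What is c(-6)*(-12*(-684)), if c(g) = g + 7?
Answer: 8208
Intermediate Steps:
c(g) = 7 + g
c(-6)*(-12*(-684)) = (7 - 6)*(-12*(-684)) = 1*8208 = 8208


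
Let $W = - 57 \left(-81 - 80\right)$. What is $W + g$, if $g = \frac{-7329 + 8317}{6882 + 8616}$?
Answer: $\frac{71113067}{7749} \approx 9177.1$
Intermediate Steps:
$W = 9177$ ($W = \left(-57\right) \left(-161\right) = 9177$)
$g = \frac{494}{7749}$ ($g = \frac{988}{15498} = 988 \cdot \frac{1}{15498} = \frac{494}{7749} \approx 0.06375$)
$W + g = 9177 + \frac{494}{7749} = \frac{71113067}{7749}$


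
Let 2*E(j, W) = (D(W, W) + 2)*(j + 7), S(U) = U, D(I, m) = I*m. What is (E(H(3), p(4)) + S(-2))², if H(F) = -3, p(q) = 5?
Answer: 2704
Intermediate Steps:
E(j, W) = (2 + W²)*(7 + j)/2 (E(j, W) = ((W*W + 2)*(j + 7))/2 = ((W² + 2)*(7 + j))/2 = ((2 + W²)*(7 + j))/2 = (2 + W²)*(7 + j)/2)
(E(H(3), p(4)) + S(-2))² = ((7 - 3 + (7/2)*5² + (½)*(-3)*5²) - 2)² = ((7 - 3 + (7/2)*25 + (½)*(-3)*25) - 2)² = ((7 - 3 + 175/2 - 75/2) - 2)² = (54 - 2)² = 52² = 2704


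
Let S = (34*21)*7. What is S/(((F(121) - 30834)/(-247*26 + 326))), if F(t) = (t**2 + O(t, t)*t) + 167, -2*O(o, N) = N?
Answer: 60935616/46693 ≈ 1305.0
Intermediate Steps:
O(o, N) = -N/2
S = 4998 (S = 714*7 = 4998)
F(t) = 167 + t**2/2 (F(t) = (t**2 + (-t/2)*t) + 167 = (t**2 - t**2/2) + 167 = t**2/2 + 167 = 167 + t**2/2)
S/(((F(121) - 30834)/(-247*26 + 326))) = 4998/((((167 + (1/2)*121**2) - 30834)/(-247*26 + 326))) = 4998/((((167 + (1/2)*14641) - 30834)/(-6422 + 326))) = 4998/((((167 + 14641/2) - 30834)/(-6096))) = 4998/(((14975/2 - 30834)*(-1/6096))) = 4998/((-46693/2*(-1/6096))) = 4998/(46693/12192) = 4998*(12192/46693) = 60935616/46693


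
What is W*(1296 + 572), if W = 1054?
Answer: 1968872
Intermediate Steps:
W*(1296 + 572) = 1054*(1296 + 572) = 1054*1868 = 1968872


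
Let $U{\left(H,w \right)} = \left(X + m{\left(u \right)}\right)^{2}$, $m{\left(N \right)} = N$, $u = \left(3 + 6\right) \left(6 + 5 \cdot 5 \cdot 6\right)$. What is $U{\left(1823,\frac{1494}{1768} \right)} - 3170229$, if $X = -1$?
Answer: $-1201820$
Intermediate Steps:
$u = 1404$ ($u = 9 \left(6 + 25 \cdot 6\right) = 9 \left(6 + 150\right) = 9 \cdot 156 = 1404$)
$U{\left(H,w \right)} = 1968409$ ($U{\left(H,w \right)} = \left(-1 + 1404\right)^{2} = 1403^{2} = 1968409$)
$U{\left(1823,\frac{1494}{1768} \right)} - 3170229 = 1968409 - 3170229 = -1201820$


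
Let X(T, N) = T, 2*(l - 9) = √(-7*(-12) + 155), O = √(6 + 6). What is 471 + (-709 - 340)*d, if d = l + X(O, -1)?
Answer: -8970 - 2098*√3 - 1049*√239/2 ≈ -20712.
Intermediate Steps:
O = 2*√3 (O = √12 = 2*√3 ≈ 3.4641)
l = 9 + √239/2 (l = 9 + √(-7*(-12) + 155)/2 = 9 + √(84 + 155)/2 = 9 + √239/2 ≈ 16.730)
d = 9 + √239/2 + 2*√3 (d = (9 + √239/2) + 2*√3 = 9 + √239/2 + 2*√3 ≈ 20.194)
471 + (-709 - 340)*d = 471 + (-709 - 340)*(9 + √239/2 + 2*√3) = 471 - 1049*(9 + √239/2 + 2*√3) = 471 + (-9441 - 2098*√3 - 1049*√239/2) = -8970 - 2098*√3 - 1049*√239/2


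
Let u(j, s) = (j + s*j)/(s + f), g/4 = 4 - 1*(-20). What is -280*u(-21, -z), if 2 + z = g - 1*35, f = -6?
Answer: 68208/13 ≈ 5246.8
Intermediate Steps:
g = 96 (g = 4*(4 - 1*(-20)) = 4*(4 + 20) = 4*24 = 96)
z = 59 (z = -2 + (96 - 1*35) = -2 + (96 - 35) = -2 + 61 = 59)
u(j, s) = (j + j*s)/(-6 + s) (u(j, s) = (j + s*j)/(s - 6) = (j + j*s)/(-6 + s))
-280*u(-21, -z) = -(-5880)*(1 - 1*59)/(-6 - 1*59) = -(-5880)*(1 - 59)/(-6 - 59) = -(-5880)*(-58)/(-65) = -(-5880)*(-1)*(-58)/65 = -280*(-1218/65) = 68208/13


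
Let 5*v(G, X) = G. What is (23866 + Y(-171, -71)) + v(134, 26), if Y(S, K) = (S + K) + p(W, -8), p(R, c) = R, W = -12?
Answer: 118194/5 ≈ 23639.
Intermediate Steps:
v(G, X) = G/5
Y(S, K) = -12 + K + S (Y(S, K) = (S + K) - 12 = (K + S) - 12 = -12 + K + S)
(23866 + Y(-171, -71)) + v(134, 26) = (23866 + (-12 - 71 - 171)) + (1/5)*134 = (23866 - 254) + 134/5 = 23612 + 134/5 = 118194/5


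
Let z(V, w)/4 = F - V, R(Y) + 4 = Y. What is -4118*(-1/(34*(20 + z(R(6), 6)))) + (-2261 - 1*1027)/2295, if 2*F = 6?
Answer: 1301/360 ≈ 3.6139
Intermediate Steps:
R(Y) = -4 + Y
F = 3 (F = (½)*6 = 3)
z(V, w) = 12 - 4*V (z(V, w) = 4*(3 - V) = 12 - 4*V)
-4118*(-1/(34*(20 + z(R(6), 6)))) + (-2261 - 1*1027)/2295 = -4118*(-1/(34*(20 + (12 - 4*(-4 + 6))))) + (-2261 - 1*1027)/2295 = -4118*(-1/(34*(20 + (12 - 4*2)))) + (-2261 - 1027)*(1/2295) = -4118*(-1/(34*(20 + (12 - 8)))) - 3288*1/2295 = -4118*(-1/(34*(20 + 4))) - 1096/765 = -4118/((-34*24)) - 1096/765 = -4118/(-816) - 1096/765 = -4118*(-1/816) - 1096/765 = 2059/408 - 1096/765 = 1301/360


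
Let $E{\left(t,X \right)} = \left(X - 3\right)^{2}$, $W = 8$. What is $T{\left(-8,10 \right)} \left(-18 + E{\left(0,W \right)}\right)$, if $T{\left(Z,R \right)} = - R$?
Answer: $-70$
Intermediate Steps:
$E{\left(t,X \right)} = \left(-3 + X\right)^{2}$
$T{\left(-8,10 \right)} \left(-18 + E{\left(0,W \right)}\right) = \left(-1\right) 10 \left(-18 + \left(-3 + 8\right)^{2}\right) = - 10 \left(-18 + 5^{2}\right) = - 10 \left(-18 + 25\right) = \left(-10\right) 7 = -70$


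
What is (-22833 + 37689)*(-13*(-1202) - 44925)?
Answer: -435265944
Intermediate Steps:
(-22833 + 37689)*(-13*(-1202) - 44925) = 14856*(15626 - 44925) = 14856*(-29299) = -435265944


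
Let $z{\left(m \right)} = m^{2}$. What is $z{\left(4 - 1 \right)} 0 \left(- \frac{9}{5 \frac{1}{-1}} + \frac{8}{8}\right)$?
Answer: $0$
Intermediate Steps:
$z{\left(4 - 1 \right)} 0 \left(- \frac{9}{5 \frac{1}{-1}} + \frac{8}{8}\right) = \left(4 - 1\right)^{2} \cdot 0 \left(- \frac{9}{5 \frac{1}{-1}} + \frac{8}{8}\right) = \left(4 - 1\right)^{2} \cdot 0 \left(- \frac{9}{5 \left(-1\right)} + 8 \cdot \frac{1}{8}\right) = 3^{2} \cdot 0 \left(- \frac{9}{-5} + 1\right) = 9 \cdot 0 \left(\left(-9\right) \left(- \frac{1}{5}\right) + 1\right) = 0 \left(\frac{9}{5} + 1\right) = 0 \cdot \frac{14}{5} = 0$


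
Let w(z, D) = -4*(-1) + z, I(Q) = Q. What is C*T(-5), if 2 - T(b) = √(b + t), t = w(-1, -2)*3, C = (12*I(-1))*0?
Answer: 0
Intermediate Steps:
w(z, D) = 4 + z
C = 0 (C = (12*(-1))*0 = -12*0 = 0)
t = 9 (t = (4 - 1)*3 = 3*3 = 9)
T(b) = 2 - √(9 + b) (T(b) = 2 - √(b + 9) = 2 - √(9 + b))
C*T(-5) = 0*(2 - √(9 - 5)) = 0*(2 - √4) = 0*(2 - 1*2) = 0*(2 - 2) = 0*0 = 0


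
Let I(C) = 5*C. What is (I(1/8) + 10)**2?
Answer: 7225/64 ≈ 112.89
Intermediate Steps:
(I(1/8) + 10)**2 = (5/8 + 10)**2 = (85/8)**2 = 7225/64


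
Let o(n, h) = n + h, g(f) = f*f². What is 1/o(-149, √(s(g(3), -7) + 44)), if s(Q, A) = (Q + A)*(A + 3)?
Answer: -149/22237 - 6*I/22237 ≈ -0.0067005 - 0.00026982*I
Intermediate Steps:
g(f) = f³
s(Q, A) = (3 + A)*(A + Q) (s(Q, A) = (A + Q)*(3 + A) = (3 + A)*(A + Q))
o(n, h) = h + n
1/o(-149, √(s(g(3), -7) + 44)) = 1/(√(((-7)² + 3*(-7) + 3*3³ - 7*3³) + 44) - 149) = 1/(√((49 - 21 + 3*27 - 7*27) + 44) - 149) = 1/(√((49 - 21 + 81 - 189) + 44) - 149) = 1/(√(-80 + 44) - 149) = 1/(√(-36) - 149) = 1/(6*I - 149) = 1/(-149 + 6*I) = (-149 - 6*I)/22237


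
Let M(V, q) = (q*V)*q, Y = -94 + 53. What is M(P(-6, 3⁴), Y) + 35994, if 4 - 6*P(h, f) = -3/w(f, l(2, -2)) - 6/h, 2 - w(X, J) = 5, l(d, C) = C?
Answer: 109663/3 ≈ 36554.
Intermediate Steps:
w(X, J) = -3 (w(X, J) = 2 - 1*5 = 2 - 5 = -3)
Y = -41
P(h, f) = ½ + 1/h (P(h, f) = ⅔ - (-3/(-3) - 6/h)/6 = ⅔ - (-3*(-⅓) - 6/h)/6 = ⅔ - (1 - 6/h)/6 = ⅔ + (-⅙ + 1/h) = ½ + 1/h)
M(V, q) = V*q² (M(V, q) = (V*q)*q = V*q²)
M(P(-6, 3⁴), Y) + 35994 = ((½)*(2 - 6)/(-6))*(-41)² + 35994 = ((½)*(-⅙)*(-4))*1681 + 35994 = (⅓)*1681 + 35994 = 1681/3 + 35994 = 109663/3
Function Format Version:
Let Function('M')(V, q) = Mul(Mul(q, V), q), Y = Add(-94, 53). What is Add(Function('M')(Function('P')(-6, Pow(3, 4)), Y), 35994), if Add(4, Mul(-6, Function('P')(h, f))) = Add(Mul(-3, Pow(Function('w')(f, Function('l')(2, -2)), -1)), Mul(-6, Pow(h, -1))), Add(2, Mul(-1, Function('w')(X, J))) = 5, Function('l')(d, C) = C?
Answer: Rational(109663, 3) ≈ 36554.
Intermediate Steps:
Function('w')(X, J) = -3 (Function('w')(X, J) = Add(2, Mul(-1, 5)) = Add(2, -5) = -3)
Y = -41
Function('P')(h, f) = Add(Rational(1, 2), Pow(h, -1)) (Function('P')(h, f) = Add(Rational(2, 3), Mul(Rational(-1, 6), Add(Mul(-3, Pow(-3, -1)), Mul(-6, Pow(h, -1))))) = Add(Rational(2, 3), Mul(Rational(-1, 6), Add(Mul(-3, Rational(-1, 3)), Mul(-6, Pow(h, -1))))) = Add(Rational(2, 3), Mul(Rational(-1, 6), Add(1, Mul(-6, Pow(h, -1))))) = Add(Rational(2, 3), Add(Rational(-1, 6), Pow(h, -1))) = Add(Rational(1, 2), Pow(h, -1)))
Function('M')(V, q) = Mul(V, Pow(q, 2)) (Function('M')(V, q) = Mul(Mul(V, q), q) = Mul(V, Pow(q, 2)))
Add(Function('M')(Function('P')(-6, Pow(3, 4)), Y), 35994) = Add(Mul(Mul(Rational(1, 2), Pow(-6, -1), Add(2, -6)), Pow(-41, 2)), 35994) = Add(Mul(Mul(Rational(1, 2), Rational(-1, 6), -4), 1681), 35994) = Add(Mul(Rational(1, 3), 1681), 35994) = Add(Rational(1681, 3), 35994) = Rational(109663, 3)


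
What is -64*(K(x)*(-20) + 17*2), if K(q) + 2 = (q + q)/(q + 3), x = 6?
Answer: -9088/3 ≈ -3029.3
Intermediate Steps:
K(q) = -2 + 2*q/(3 + q) (K(q) = -2 + (q + q)/(q + 3) = -2 + (2*q)/(3 + q) = -2 + 2*q/(3 + q))
-64*(K(x)*(-20) + 17*2) = -64*(-6/(3 + 6)*(-20) + 17*2) = -64*(-6/9*(-20) + 34) = -64*(-6*⅑*(-20) + 34) = -64*(-⅔*(-20) + 34) = -64*(40/3 + 34) = -64*142/3 = -9088/3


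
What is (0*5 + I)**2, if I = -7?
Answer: 49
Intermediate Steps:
(0*5 + I)**2 = (0*5 - 7)**2 = (0 - 7)**2 = (-7)**2 = 49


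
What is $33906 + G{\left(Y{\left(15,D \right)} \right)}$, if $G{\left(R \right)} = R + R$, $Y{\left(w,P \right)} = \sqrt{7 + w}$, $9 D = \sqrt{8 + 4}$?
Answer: $33906 + 2 \sqrt{22} \approx 33915.0$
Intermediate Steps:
$D = \frac{2 \sqrt{3}}{9}$ ($D = \frac{\sqrt{8 + 4}}{9} = \frac{\sqrt{12}}{9} = \frac{2 \sqrt{3}}{9} \approx 0.3849$)
$G{\left(R \right)} = 2 R$
$33906 + G{\left(Y{\left(15,D \right)} \right)} = 33906 + 2 \sqrt{7 + 15} = 33906 + 2 \sqrt{22}$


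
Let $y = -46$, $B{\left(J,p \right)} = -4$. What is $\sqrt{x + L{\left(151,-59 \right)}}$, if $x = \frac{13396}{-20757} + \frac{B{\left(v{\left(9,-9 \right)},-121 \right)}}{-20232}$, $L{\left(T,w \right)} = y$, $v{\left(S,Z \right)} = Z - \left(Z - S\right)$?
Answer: $\frac{i \sqrt{21963962079158}}{686202} \approx 6.8297 i$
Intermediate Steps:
$v{\left(S,Z \right)} = S$ ($v{\left(S,Z \right)} = Z + \left(S - Z\right) = S$)
$L{\left(T,w \right)} = -46$
$x = - \frac{1328161}{2058606}$ ($x = \frac{13396}{-20757} - \frac{4}{-20232} = 13396 \left(- \frac{1}{20757}\right) - - \frac{1}{5058} = - \frac{788}{1221} + \frac{1}{5058} = - \frac{1328161}{2058606} \approx -0.64517$)
$\sqrt{x + L{\left(151,-59 \right)}} = \sqrt{- \frac{1328161}{2058606} - 46} = \sqrt{- \frac{96024037}{2058606}} = \frac{i \sqrt{21963962079158}}{686202}$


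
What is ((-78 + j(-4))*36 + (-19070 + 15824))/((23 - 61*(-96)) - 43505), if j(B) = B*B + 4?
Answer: 889/6271 ≈ 0.14176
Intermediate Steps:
j(B) = 4 + B**2 (j(B) = B**2 + 4 = 4 + B**2)
((-78 + j(-4))*36 + (-19070 + 15824))/((23 - 61*(-96)) - 43505) = ((-78 + (4 + (-4)**2))*36 + (-19070 + 15824))/((23 - 61*(-96)) - 43505) = ((-78 + (4 + 16))*36 - 3246)/((23 + 5856) - 43505) = ((-78 + 20)*36 - 3246)/(5879 - 43505) = (-58*36 - 3246)/(-37626) = (-2088 - 3246)*(-1/37626) = -5334*(-1/37626) = 889/6271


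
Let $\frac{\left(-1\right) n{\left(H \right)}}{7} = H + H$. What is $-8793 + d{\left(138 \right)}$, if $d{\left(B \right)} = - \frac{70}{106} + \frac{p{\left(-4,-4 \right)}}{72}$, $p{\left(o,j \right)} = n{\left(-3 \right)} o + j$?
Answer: $- \frac{8391431}{954} \approx -8796.0$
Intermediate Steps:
$n{\left(H \right)} = - 14 H$ ($n{\left(H \right)} = - 7 \left(H + H\right) = - 7 \cdot 2 H = - 14 H$)
$p{\left(o,j \right)} = j + 42 o$ ($p{\left(o,j \right)} = \left(-14\right) \left(-3\right) o + j = 42 o + j = j + 42 o$)
$d{\left(B \right)} = - \frac{2909}{954}$ ($d{\left(B \right)} = - \frac{70}{106} + \frac{-4 + 42 \left(-4\right)}{72} = \left(-70\right) \frac{1}{106} + \left(-4 - 168\right) \frac{1}{72} = - \frac{35}{53} - \frac{43}{18} = - \frac{2909}{954}$)
$-8793 + d{\left(138 \right)} = -8793 - \frac{2909}{954} = - \frac{8391431}{954}$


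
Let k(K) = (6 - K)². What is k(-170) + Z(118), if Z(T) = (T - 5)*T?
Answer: 44310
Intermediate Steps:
Z(T) = T*(-5 + T) (Z(T) = (-5 + T)*T = T*(-5 + T))
k(-170) + Z(118) = (-6 - 170)² + 118*(-5 + 118) = (-176)² + 118*113 = 30976 + 13334 = 44310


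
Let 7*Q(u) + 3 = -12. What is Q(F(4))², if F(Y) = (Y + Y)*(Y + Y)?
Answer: 225/49 ≈ 4.5918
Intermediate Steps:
F(Y) = 4*Y² (F(Y) = (2*Y)*(2*Y) = 4*Y²)
Q(u) = -15/7 (Q(u) = -3/7 + (⅐)*(-12) = -3/7 - 12/7 = -15/7)
Q(F(4))² = (-15/7)² = 225/49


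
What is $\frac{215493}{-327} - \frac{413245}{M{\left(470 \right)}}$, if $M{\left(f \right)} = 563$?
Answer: $- \frac{784262}{563} \approx -1393.0$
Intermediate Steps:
$\frac{215493}{-327} - \frac{413245}{M{\left(470 \right)}} = \frac{215493}{-327} - \frac{413245}{563} = 215493 \left(- \frac{1}{327}\right) - \frac{413245}{563} = -659 - \frac{413245}{563} = - \frac{784262}{563}$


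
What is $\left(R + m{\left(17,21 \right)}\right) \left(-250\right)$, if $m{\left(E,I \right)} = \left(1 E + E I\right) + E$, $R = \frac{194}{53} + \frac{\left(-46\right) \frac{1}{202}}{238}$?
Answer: $- \frac{62850203375}{637007} \approx -98665.0$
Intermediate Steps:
$R = \frac{4662153}{1274014}$ ($R = 194 \cdot \frac{1}{53} + \left(-46\right) \frac{1}{202} \cdot \frac{1}{238} = \frac{194}{53} - \frac{23}{24038} = \frac{4662153}{1274014} \approx 3.6594$)
$m{\left(E,I \right)} = 2 E + E I$ ($m{\left(E,I \right)} = \left(E + E I\right) + E = 2 E + E I$)
$\left(R + m{\left(17,21 \right)}\right) \left(-250\right) = \left(\frac{4662153}{1274014} + 17 \left(2 + 21\right)\right) \left(-250\right) = \left(\frac{4662153}{1274014} + 17 \cdot 23\right) \left(-250\right) = \left(\frac{4662153}{1274014} + 391\right) \left(-250\right) = \frac{502801627}{1274014} \left(-250\right) = - \frac{62850203375}{637007}$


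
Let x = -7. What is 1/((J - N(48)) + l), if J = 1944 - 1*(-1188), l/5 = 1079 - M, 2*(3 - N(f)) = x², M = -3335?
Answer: 2/50447 ≈ 3.9646e-5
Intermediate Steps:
N(f) = -43/2 (N(f) = 3 - ½*(-7)² = 3 - ½*49 = 3 - 49/2 = -43/2)
l = 22070 (l = 5*(1079 - 1*(-3335)) = 5*(1079 + 3335) = 5*4414 = 22070)
J = 3132 (J = 1944 + 1188 = 3132)
1/((J - N(48)) + l) = 1/((3132 - 1*(-43/2)) + 22070) = 1/((3132 + 43/2) + 22070) = 1/(6307/2 + 22070) = 1/(50447/2) = 2/50447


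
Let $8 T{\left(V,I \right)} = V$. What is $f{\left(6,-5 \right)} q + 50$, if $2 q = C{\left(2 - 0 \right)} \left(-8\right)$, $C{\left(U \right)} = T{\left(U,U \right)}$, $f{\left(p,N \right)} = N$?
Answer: $55$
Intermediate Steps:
$T{\left(V,I \right)} = \frac{V}{8}$
$C{\left(U \right)} = \frac{U}{8}$
$q = -1$ ($q = \frac{\frac{2 - 0}{8} \left(-8\right)}{2} = \frac{\frac{2 + 0}{8} \left(-8\right)}{2} = \frac{\frac{1}{8} \cdot 2 \left(-8\right)}{2} = \frac{\frac{1}{4} \left(-8\right)}{2} = \frac{1}{2} \left(-2\right) = -1$)
$f{\left(6,-5 \right)} q + 50 = \left(-5\right) \left(-1\right) + 50 = 5 + 50 = 55$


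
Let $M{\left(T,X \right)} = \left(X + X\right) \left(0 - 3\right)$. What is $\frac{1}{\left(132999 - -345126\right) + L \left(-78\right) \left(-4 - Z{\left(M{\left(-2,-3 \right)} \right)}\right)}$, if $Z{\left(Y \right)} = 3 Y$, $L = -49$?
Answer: $\frac{1}{256449} \approx 3.8994 \cdot 10^{-6}$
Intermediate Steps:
$M{\left(T,X \right)} = - 6 X$ ($M{\left(T,X \right)} = 2 X \left(-3\right) = - 6 X$)
$\frac{1}{\left(132999 - -345126\right) + L \left(-78\right) \left(-4 - Z{\left(M{\left(-2,-3 \right)} \right)}\right)} = \frac{1}{\left(132999 - -345126\right) + \left(-49\right) \left(-78\right) \left(-4 - 3 \left(\left(-6\right) \left(-3\right)\right)\right)} = \frac{1}{\left(132999 + 345126\right) + 3822 \left(-4 - 3 \cdot 18\right)} = \frac{1}{478125 + 3822 \left(-4 - 54\right)} = \frac{1}{478125 + 3822 \left(-58\right)} = \frac{1}{478125 - 221676} = \frac{1}{256449}$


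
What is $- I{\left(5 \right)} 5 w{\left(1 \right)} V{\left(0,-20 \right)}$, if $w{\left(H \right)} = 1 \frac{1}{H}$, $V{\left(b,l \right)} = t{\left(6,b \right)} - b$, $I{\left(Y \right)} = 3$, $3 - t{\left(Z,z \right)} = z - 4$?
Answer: $-105$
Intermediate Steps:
$t{\left(Z,z \right)} = 7 - z$ ($t{\left(Z,z \right)} = 3 - \left(z - 4\right) = 3 - \left(-4 + z\right) = 7 - z$)
$V{\left(b,l \right)} = 7 - 2 b$ ($V{\left(b,l \right)} = \left(7 - b\right) - b = 7 - 2 b$)
$w{\left(H \right)} = \frac{1}{H}$
$- I{\left(5 \right)} 5 w{\left(1 \right)} V{\left(0,-20 \right)} = - \frac{3 \cdot 5}{1} \left(7 - 0\right) = - 15 \cdot 1 \left(7 + 0\right) = \left(-1\right) 15 \cdot 7 = \left(-15\right) 7 = -105$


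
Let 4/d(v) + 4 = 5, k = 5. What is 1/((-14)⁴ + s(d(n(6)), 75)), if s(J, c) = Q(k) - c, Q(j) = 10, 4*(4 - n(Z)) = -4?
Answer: 1/38351 ≈ 2.6075e-5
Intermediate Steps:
n(Z) = 5 (n(Z) = 4 - ¼*(-4) = 4 + 1 = 5)
d(v) = 4 (d(v) = 4/(-4 + 5) = 4/1 = 4*1 = 4)
s(J, c) = 10 - c
1/((-14)⁴ + s(d(n(6)), 75)) = 1/((-14)⁴ + (10 - 1*75)) = 1/(38416 + (10 - 75)) = 1/(38416 - 65) = 1/38351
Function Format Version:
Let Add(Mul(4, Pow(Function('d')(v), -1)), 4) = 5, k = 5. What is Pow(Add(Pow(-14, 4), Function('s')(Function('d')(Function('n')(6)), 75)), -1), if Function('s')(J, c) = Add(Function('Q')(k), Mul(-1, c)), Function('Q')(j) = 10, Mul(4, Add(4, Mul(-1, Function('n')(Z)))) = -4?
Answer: Rational(1, 38351) ≈ 2.6075e-5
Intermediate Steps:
Function('n')(Z) = 5 (Function('n')(Z) = Add(4, Mul(Rational(-1, 4), -4)) = Add(4, 1) = 5)
Function('d')(v) = 4 (Function('d')(v) = Mul(4, Pow(Add(-4, 5), -1)) = Mul(4, Pow(1, -1)) = Mul(4, 1) = 4)
Function('s')(J, c) = Add(10, Mul(-1, c))
Pow(Add(Pow(-14, 4), Function('s')(Function('d')(Function('n')(6)), 75)), -1) = Pow(Add(Pow(-14, 4), Add(10, Mul(-1, 75))), -1) = Pow(Add(38416, Add(10, -75)), -1) = Pow(Add(38416, -65), -1) = Pow(38351, -1) = Rational(1, 38351)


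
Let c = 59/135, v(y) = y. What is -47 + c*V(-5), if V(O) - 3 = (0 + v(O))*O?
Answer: -4693/135 ≈ -34.763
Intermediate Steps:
V(O) = 3 + O² (V(O) = 3 + (0 + O)*O = 3 + O*O = 3 + O²)
c = 59/135 (c = 59*(1/135) = 59/135 ≈ 0.43704)
-47 + c*V(-5) = -47 + 59*(3 + (-5)²)/135 = -47 + 59*(3 + 25)/135 = -47 + (59/135)*28 = -47 + 1652/135 = -4693/135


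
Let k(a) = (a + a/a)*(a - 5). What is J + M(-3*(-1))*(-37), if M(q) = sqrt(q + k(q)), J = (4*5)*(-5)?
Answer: -100 - 37*I*sqrt(5) ≈ -100.0 - 82.734*I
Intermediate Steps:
J = -100 (J = 20*(-5) = -100)
k(a) = (1 + a)*(-5 + a) (k(a) = (a + 1)*(-5 + a) = (1 + a)*(-5 + a))
M(q) = sqrt(-5 + q**2 - 3*q) (M(q) = sqrt(q + (-5 + q**2 - 4*q)) = sqrt(-5 + q**2 - 3*q))
J + M(-3*(-1))*(-37) = -100 + sqrt(-5 + (-3*(-1))**2 - (-9)*(-1))*(-37) = -100 + sqrt(-5 + 3**2 - 3*3)*(-37) = -100 + sqrt(-5 + 9 - 9)*(-37) = -100 + sqrt(-5)*(-37) = -100 + (I*sqrt(5))*(-37) = -100 - 37*I*sqrt(5)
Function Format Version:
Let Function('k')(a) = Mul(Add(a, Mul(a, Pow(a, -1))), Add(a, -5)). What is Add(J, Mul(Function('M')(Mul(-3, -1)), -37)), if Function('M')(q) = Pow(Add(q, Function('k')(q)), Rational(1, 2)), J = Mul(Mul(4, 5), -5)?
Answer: Add(-100, Mul(-37, I, Pow(5, Rational(1, 2)))) ≈ Add(-100.00, Mul(-82.734, I))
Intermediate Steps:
J = -100 (J = Mul(20, -5) = -100)
Function('k')(a) = Mul(Add(1, a), Add(-5, a)) (Function('k')(a) = Mul(Add(a, 1), Add(-5, a)) = Mul(Add(1, a), Add(-5, a)))
Function('M')(q) = Pow(Add(-5, Pow(q, 2), Mul(-3, q)), Rational(1, 2)) (Function('M')(q) = Pow(Add(q, Add(-5, Pow(q, 2), Mul(-4, q))), Rational(1, 2)) = Pow(Add(-5, Pow(q, 2), Mul(-3, q)), Rational(1, 2)))
Add(J, Mul(Function('M')(Mul(-3, -1)), -37)) = Add(-100, Mul(Pow(Add(-5, Pow(Mul(-3, -1), 2), Mul(-3, Mul(-3, -1))), Rational(1, 2)), -37)) = Add(-100, Mul(Pow(Add(-5, Pow(3, 2), Mul(-3, 3)), Rational(1, 2)), -37)) = Add(-100, Mul(Pow(Add(-5, 9, -9), Rational(1, 2)), -37)) = Add(-100, Mul(Pow(-5, Rational(1, 2)), -37)) = Add(-100, Mul(Mul(I, Pow(5, Rational(1, 2))), -37)) = Add(-100, Mul(-37, I, Pow(5, Rational(1, 2))))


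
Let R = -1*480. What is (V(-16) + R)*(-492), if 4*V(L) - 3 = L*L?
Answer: 204303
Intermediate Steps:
V(L) = ¾ + L²/4 (V(L) = ¾ + (L*L)/4 = ¾ + L²/4)
R = -480
(V(-16) + R)*(-492) = ((¾ + (¼)*(-16)²) - 480)*(-492) = ((¾ + (¼)*256) - 480)*(-492) = ((¾ + 64) - 480)*(-492) = (259/4 - 480)*(-492) = -1661/4*(-492) = 204303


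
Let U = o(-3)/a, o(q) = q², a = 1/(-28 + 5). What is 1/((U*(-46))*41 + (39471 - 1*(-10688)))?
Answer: 1/440561 ≈ 2.2698e-6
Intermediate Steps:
a = -1/23 (a = 1/(-23) = -1/23 ≈ -0.043478)
U = -207 (U = (-3)²/(-1/23) = 9*(-23) = -207)
1/((U*(-46))*41 + (39471 - 1*(-10688))) = 1/(-207*(-46)*41 + (39471 - 1*(-10688))) = 1/(9522*41 + (39471 + 10688)) = 1/(390402 + 50159) = 1/440561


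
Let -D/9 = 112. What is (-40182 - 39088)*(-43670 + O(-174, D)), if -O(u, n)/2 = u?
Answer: 3434134940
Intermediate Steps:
D = -1008 (D = -9*112 = -1008)
O(u, n) = -2*u
(-40182 - 39088)*(-43670 + O(-174, D)) = (-40182 - 39088)*(-43670 - 2*(-174)) = -79270*(-43670 + 348) = -79270*(-43322) = 3434134940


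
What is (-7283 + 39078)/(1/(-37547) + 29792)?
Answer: 1193806865/1118600223 ≈ 1.0672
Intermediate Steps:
(-7283 + 39078)/(1/(-37547) + 29792) = 31795/(-1/37547 + 29792) = 31795/(1118600223/37547) = 31795*(37547/1118600223) = 1193806865/1118600223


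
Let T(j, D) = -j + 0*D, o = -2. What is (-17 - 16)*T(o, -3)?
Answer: -66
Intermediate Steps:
T(j, D) = -j (T(j, D) = -j + 0 = -j)
(-17 - 16)*T(o, -3) = (-17 - 16)*(-1*(-2)) = -33*2 = -66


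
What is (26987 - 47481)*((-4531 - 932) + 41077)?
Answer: -729873316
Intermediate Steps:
(26987 - 47481)*((-4531 - 932) + 41077) = -20494*(-5463 + 41077) = -20494*35614 = -729873316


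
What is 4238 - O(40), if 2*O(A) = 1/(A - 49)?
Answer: 76285/18 ≈ 4238.1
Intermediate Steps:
O(A) = 1/(2*(-49 + A)) (O(A) = 1/(2*(A - 49)) = 1/(2*(-49 + A)))
4238 - O(40) = 4238 - 1/(2*(-49 + 40)) = 4238 - 1/(2*(-9)) = 4238 - (-1)/(2*9) = 4238 - 1*(-1/18) = 4238 + 1/18 = 76285/18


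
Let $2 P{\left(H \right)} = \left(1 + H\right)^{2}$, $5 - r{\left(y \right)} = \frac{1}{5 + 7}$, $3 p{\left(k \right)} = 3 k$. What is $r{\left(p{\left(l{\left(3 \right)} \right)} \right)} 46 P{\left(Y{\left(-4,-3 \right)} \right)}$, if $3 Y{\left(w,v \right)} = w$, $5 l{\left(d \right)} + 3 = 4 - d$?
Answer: $\frac{1357}{108} \approx 12.565$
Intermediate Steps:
$l{\left(d \right)} = \frac{1}{5} - \frac{d}{5}$ ($l{\left(d \right)} = - \frac{3}{5} + \frac{4 - d}{5} = - \frac{3}{5} - \left(- \frac{4}{5} + \frac{d}{5}\right) = \frac{1}{5} - \frac{d}{5}$)
$Y{\left(w,v \right)} = \frac{w}{3}$
$p{\left(k \right)} = k$ ($p{\left(k \right)} = \frac{3 k}{3} = k$)
$r{\left(y \right)} = \frac{59}{12}$ ($r{\left(y \right)} = 5 - \frac{1}{5 + 7} = 5 - \frac{1}{12} = \frac{59}{12}$)
$P{\left(H \right)} = \frac{\left(1 + H\right)^{2}}{2}$
$r{\left(p{\left(l{\left(3 \right)} \right)} \right)} 46 P{\left(Y{\left(-4,-3 \right)} \right)} = \frac{59}{12} \cdot 46 \frac{\left(1 + \frac{1}{3} \left(-4\right)\right)^{2}}{2} = \frac{1357 \frac{\left(1 - \frac{4}{3}\right)^{2}}{2}}{6} = \frac{1357 \frac{\left(- \frac{1}{3}\right)^{2}}{2}}{6} = \frac{1357 \cdot \frac{1}{2} \cdot \frac{1}{9}}{6} = \frac{1357}{6} \cdot \frac{1}{18} = \frac{1357}{108}$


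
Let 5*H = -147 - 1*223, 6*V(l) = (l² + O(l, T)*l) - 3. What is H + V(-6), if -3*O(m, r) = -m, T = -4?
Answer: -133/2 ≈ -66.500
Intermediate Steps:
O(m, r) = m/3 (O(m, r) = -(-1)*m/3 = m/3)
V(l) = -½ + 2*l²/9 (V(l) = ((l² + (l/3)*l) - 3)/6 = ((l² + l²/3) - 3)/6 = (4*l²/3 - 3)/6 = (-3 + 4*l²/3)/6 = -½ + 2*l²/9)
H = -74 (H = (-147 - 1*223)/5 = (-147 - 223)/5 = (⅕)*(-370) = -74)
H + V(-6) = -74 + (-½ + (2/9)*(-6)²) = -74 + (-½ + (2/9)*36) = -74 + (-½ + 8) = -74 + 15/2 = -133/2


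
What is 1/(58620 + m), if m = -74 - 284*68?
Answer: 1/39234 ≈ 2.5488e-5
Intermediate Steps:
m = -19386 (m = -74 - 19312 = -19386)
1/(58620 + m) = 1/(58620 - 19386) = 1/39234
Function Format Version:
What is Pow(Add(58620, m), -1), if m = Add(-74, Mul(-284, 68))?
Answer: Rational(1, 39234) ≈ 2.5488e-5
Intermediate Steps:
m = -19386 (m = Add(-74, -19312) = -19386)
Pow(Add(58620, m), -1) = Pow(Add(58620, -19386), -1) = Pow(39234, -1) = Rational(1, 39234)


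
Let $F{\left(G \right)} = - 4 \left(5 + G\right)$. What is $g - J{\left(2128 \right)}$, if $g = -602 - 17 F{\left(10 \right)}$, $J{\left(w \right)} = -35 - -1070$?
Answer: $-617$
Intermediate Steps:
$J{\left(w \right)} = 1035$ ($J{\left(w \right)} = -35 + 1070 = 1035$)
$F{\left(G \right)} = -20 - 4 G$
$g = 418$ ($g = -602 - 17 \left(-20 - 40\right) = -602 - -1020 = -602 + 1020 = 418$)
$g - J{\left(2128 \right)} = 418 - 1035 = -617$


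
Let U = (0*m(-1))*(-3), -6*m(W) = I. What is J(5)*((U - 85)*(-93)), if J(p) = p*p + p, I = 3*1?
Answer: 237150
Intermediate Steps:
I = 3
m(W) = -½ (m(W) = -⅙*3 = -½)
U = 0 (U = (0*(-½))*(-3) = 0*(-3) = 0)
J(p) = p + p² (J(p) = p² + p = p + p²)
J(5)*((U - 85)*(-93)) = (5*(1 + 5))*((0 - 85)*(-93)) = (5*6)*(-85*(-93)) = 30*7905 = 237150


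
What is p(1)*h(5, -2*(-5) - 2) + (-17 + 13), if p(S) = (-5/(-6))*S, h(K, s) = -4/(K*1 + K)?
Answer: -13/3 ≈ -4.3333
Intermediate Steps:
h(K, s) = -2/K (h(K, s) = -4/(K + K) = -4*1/(2*K) = -2/K)
p(S) = 5*S/6 (p(S) = (-5*(-1/6))*S = 5*S/6)
p(1)*h(5, -2*(-5) - 2) + (-17 + 13) = ((5/6)*1)*(-2/5) + (-17 + 13) = 5*(-2*1/5)/6 - 4 = (5/6)*(-2/5) - 4 = -1/3 - 4 = -13/3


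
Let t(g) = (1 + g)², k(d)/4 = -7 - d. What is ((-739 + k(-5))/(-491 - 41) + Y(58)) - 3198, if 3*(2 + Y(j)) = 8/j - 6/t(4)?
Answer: -3701134643/1157100 ≈ -3198.6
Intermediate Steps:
k(d) = -28 - 4*d (k(d) = 4*(-7 - d) = -28 - 4*d)
Y(j) = -52/25 + 8/(3*j) (Y(j) = -2 + (8/j - 6/(1 + 4)²)/3 = -2 + (8/j - 6/(5²))/3 = -2 + (8/j - 6/25)/3 = -2 + (-6/25 + 8/j)/3 = -2 + (-2/25 + 8/(3*j)) = -52/25 + 8/(3*j))
((-739 + k(-5))/(-491 - 41) + Y(58)) - 3198 = ((-739 + (-28 - 4*(-5)))/(-491 - 41) + (4/75)*(50 - 39*58)/58) - 3198 = ((-739 + (-28 + 20))/(-532) + (4/75)*(1/58)*(50 - 2262)) - 3198 = ((-739 - 8)*(-1/532) + (4/75)*(1/58)*(-2212)) - 3198 = (-747*(-1/532) - 4424/2175) - 3198 = (747/532 - 4424/2175) - 3198 = -728843/1157100 - 3198 = -3701134643/1157100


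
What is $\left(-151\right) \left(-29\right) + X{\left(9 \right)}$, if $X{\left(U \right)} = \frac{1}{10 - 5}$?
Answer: $\frac{21896}{5} \approx 4379.2$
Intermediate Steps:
$X{\left(U \right)} = \frac{1}{5}$
$\left(-151\right) \left(-29\right) + X{\left(9 \right)} = \left(-151\right) \left(-29\right) + \frac{1}{5} = 4379 + \frac{1}{5} = \frac{21896}{5}$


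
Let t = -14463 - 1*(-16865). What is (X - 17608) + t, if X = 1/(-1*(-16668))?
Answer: -253453607/16668 ≈ -15206.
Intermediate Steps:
t = 2402 (t = -14463 + 16865 = 2402)
X = 1/16668 ≈ 5.9995e-5
(X - 17608) + t = (1/16668 - 17608) + 2402 = -293490143/16668 + 2402 = -253453607/16668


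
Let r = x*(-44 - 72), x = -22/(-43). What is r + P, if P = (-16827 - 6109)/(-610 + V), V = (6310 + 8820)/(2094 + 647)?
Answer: -190631499/8905730 ≈ -21.405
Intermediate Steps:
V = 15130/2741 ≈ 5.5199
x = 22/43 (x = -22*(-1/43) = 22/43 ≈ 0.51163)
P = 7858447/207110 (P = (-16827 - 6109)/(-610 + 15130/2741) = -22936/(-1656880/2741) = -22936*(-2741/1656880) = 7858447/207110 ≈ 37.943)
r = -2552/43 (r = 22*(-44 - 72)/43 = (22/43)*(-116) = -2552/43 ≈ -59.349)
r + P = -2552/43 + 7858447/207110 = -190631499/8905730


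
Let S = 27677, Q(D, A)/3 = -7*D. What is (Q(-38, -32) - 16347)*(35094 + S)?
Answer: -976026279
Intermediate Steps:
Q(D, A) = -21*D (Q(D, A) = 3*(-7*D) = -21*D)
(Q(-38, -32) - 16347)*(35094 + S) = (-21*(-38) - 16347)*(35094 + 27677) = (798 - 16347)*62771 = -15549*62771 = -976026279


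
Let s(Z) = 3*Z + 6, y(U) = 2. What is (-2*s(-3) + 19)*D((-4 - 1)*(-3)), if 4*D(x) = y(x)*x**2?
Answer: 5625/2 ≈ 2812.5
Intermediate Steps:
s(Z) = 6 + 3*Z
D(x) = x**2/2 (D(x) = (2*x**2)/4 = x**2/2)
(-2*s(-3) + 19)*D((-4 - 1)*(-3)) = (-2*(6 + 3*(-3)) + 19)*(((-4 - 1)*(-3))**2/2) = (-2*(6 - 9) + 19)*((-5*(-3))**2/2) = (-2*(-3) + 19)*((1/2)*15**2) = (6 + 19)*((1/2)*225) = 25*(225/2) = 5625/2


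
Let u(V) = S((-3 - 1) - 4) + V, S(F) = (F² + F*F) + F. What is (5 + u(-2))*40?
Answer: 4920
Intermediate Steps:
S(F) = F + 2*F² (S(F) = (F² + F²) + F = 2*F² + F = F + 2*F²)
u(V) = 120 + V (u(V) = ((-3 - 1) - 4)*(1 + 2*((-3 - 1) - 4)) + V = (-4 - 4)*(1 + 2*(-4 - 4)) + V = -8*(1 + 2*(-8)) + V = -8*(1 - 16) + V = -8*(-15) + V = 120 + V)
(5 + u(-2))*40 = (5 + (120 - 2))*40 = (5 + 118)*40 = 123*40 = 4920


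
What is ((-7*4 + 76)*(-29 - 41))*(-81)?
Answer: 272160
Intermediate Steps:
((-7*4 + 76)*(-29 - 41))*(-81) = ((-28 + 76)*(-70))*(-81) = (48*(-70))*(-81) = -3360*(-81) = 272160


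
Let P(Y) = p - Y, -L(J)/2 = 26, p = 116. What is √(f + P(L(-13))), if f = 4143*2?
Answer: √8454 ≈ 91.946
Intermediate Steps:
L(J) = -52 (L(J) = -2*26 = -52)
P(Y) = 116 - Y
f = 8286
√(f + P(L(-13))) = √(8286 + (116 - 1*(-52))) = √(8286 + (116 + 52)) = √(8286 + 168) = √8454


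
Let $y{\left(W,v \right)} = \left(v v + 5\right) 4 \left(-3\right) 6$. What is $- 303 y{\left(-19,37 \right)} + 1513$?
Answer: $29976697$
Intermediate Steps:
$y{\left(W,v \right)} = -360 - 72 v^{2}$ ($y{\left(W,v \right)} = \left(v^{2} + 5\right) 4 \left(-3\right) 6 = \left(5 + v^{2}\right) 4 \left(-3\right) 6 = \left(20 + 4 v^{2}\right) \left(-3\right) 6 = \left(-60 - 12 v^{2}\right) 6 = -360 - 72 v^{2}$)
$- 303 y{\left(-19,37 \right)} + 1513 = - 303 \left(-360 - 72 \cdot 37^{2}\right) + 1513 = - 303 \left(-360 - 98568\right) + 1513 = \left(-303\right) \left(-98928\right) + 1513 = 29975184 + 1513 = 29976697$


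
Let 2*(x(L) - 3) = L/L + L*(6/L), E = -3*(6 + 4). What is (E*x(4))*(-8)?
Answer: 1560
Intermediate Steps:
E = -30 (E = -3*10 = -30)
x(L) = 13/2 (x(L) = 3 + (L/L + L*(6/L))/2 = 3 + (1 + 6)/2 = 3 + (½)*7 = 3 + 7/2 = 13/2)
(E*x(4))*(-8) = -30*13/2*(-8) = -195*(-8) = 1560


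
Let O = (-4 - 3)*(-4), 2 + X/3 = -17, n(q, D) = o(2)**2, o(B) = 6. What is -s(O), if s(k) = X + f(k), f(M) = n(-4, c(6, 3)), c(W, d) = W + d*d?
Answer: 21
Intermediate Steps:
c(W, d) = W + d**2
n(q, D) = 36 (n(q, D) = 6**2 = 36)
X = -57 (X = -6 + 3*(-17) = -6 - 51 = -57)
f(M) = 36
O = 28 (O = -7*(-4) = 28)
s(k) = -21 (s(k) = -57 + 36 = -21)
-s(O) = -1*(-21) = 21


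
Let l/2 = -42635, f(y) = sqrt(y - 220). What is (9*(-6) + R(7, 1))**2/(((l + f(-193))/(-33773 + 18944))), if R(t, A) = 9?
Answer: 853516460250/2423657771 + 10009575*I*sqrt(413)/2423657771 ≈ 352.16 + 0.08393*I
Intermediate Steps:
f(y) = sqrt(-220 + y)
l = -85270 (l = 2*(-42635) = -85270)
(9*(-6) + R(7, 1))**2/(((l + f(-193))/(-33773 + 18944))) = (9*(-6) + 9)**2/(((-85270 + sqrt(-220 - 193))/(-33773 + 18944))) = (-54 + 9)**2/(((-85270 + sqrt(-413))/(-14829))) = (-45)**2/(((-85270 + I*sqrt(413))*(-1/14829))) = 2025/(85270/14829 - I*sqrt(413)/14829)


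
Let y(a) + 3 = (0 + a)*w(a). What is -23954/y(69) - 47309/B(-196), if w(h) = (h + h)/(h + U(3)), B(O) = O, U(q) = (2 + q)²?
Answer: -74881/32340 ≈ -2.3154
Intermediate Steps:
w(h) = 2*h/(25 + h) (w(h) = (h + h)/(h + (2 + 3)²) = (2*h)/(h + 5²) = (2*h)/(h + 25) = (2*h)/(25 + h) = 2*h/(25 + h))
y(a) = -3 + 2*a²/(25 + a) (y(a) = -3 + (0 + a)*(2*a/(25 + a)) = -3 + a*(2*a/(25 + a)) = -3 + 2*a²/(25 + a))
-23954/y(69) - 47309/B(-196) = -23954*(25 + 69)/(-75 - 3*69 + 2*69²) - 47309/(-196) = -23954*94/(-75 - 207 + 2*4761) - 47309*(-1/196) = -23954*94/(-75 - 207 + 9522) + 47309/196 = -23954/((1/94)*9240) + 47309/196 = -23954/4620/47 + 47309/196 = -23954*47/4620 + 47309/196 = -80417/330 + 47309/196 = -74881/32340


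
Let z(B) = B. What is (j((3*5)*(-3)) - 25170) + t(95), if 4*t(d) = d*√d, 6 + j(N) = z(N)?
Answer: -25221 + 95*√95/4 ≈ -24990.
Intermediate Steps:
j(N) = -6 + N
t(d) = d^(3/2)/4 (t(d) = (d*√d)/4 = d^(3/2)/4)
(j((3*5)*(-3)) - 25170) + t(95) = ((-6 + (3*5)*(-3)) - 25170) + 95^(3/2)/4 = ((-6 + 15*(-3)) - 25170) + (95*√95)/4 = ((-6 - 45) - 25170) + 95*√95/4 = (-51 - 25170) + 95*√95/4 = -25221 + 95*√95/4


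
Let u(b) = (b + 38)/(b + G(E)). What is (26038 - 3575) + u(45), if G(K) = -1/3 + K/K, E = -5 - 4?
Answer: 3077680/137 ≈ 22465.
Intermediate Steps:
E = -9
G(K) = ⅔ (G(K) = -1*⅓ + 1 = -⅓ + 1 = ⅔)
u(b) = (38 + b)/(⅔ + b) (u(b) = (b + 38)/(b + ⅔) = (38 + b)/(⅔ + b))
(26038 - 3575) + u(45) = (26038 - 3575) + 3*(38 + 45)/(2 + 3*45) = 22463 + 3*83/(2 + 135) = 22463 + 3*83/137 = 22463 + 3*(1/137)*83 = 22463 + 249/137 = 3077680/137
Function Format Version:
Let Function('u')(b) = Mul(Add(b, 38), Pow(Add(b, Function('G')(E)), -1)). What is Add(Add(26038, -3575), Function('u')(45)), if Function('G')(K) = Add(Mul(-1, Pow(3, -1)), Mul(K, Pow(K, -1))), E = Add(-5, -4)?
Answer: Rational(3077680, 137) ≈ 22465.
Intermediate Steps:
E = -9
Function('G')(K) = Rational(2, 3) (Function('G')(K) = Add(Mul(-1, Rational(1, 3)), 1) = Add(Rational(-1, 3), 1) = Rational(2, 3))
Function('u')(b) = Mul(Pow(Add(Rational(2, 3), b), -1), Add(38, b)) (Function('u')(b) = Mul(Add(b, 38), Pow(Add(b, Rational(2, 3)), -1)) = Mul(Add(38, b), Pow(Add(Rational(2, 3), b), -1)) = Mul(Pow(Add(Rational(2, 3), b), -1), Add(38, b)))
Add(Add(26038, -3575), Function('u')(45)) = Add(Add(26038, -3575), Mul(3, Pow(Add(2, Mul(3, 45)), -1), Add(38, 45))) = Add(22463, Mul(3, Pow(Add(2, 135), -1), 83)) = Add(22463, Mul(3, Pow(137, -1), 83)) = Add(22463, Mul(3, Rational(1, 137), 83)) = Add(22463, Rational(249, 137)) = Rational(3077680, 137)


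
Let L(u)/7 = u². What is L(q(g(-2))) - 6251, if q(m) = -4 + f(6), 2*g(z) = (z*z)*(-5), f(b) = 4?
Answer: -6251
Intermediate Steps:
g(z) = -5*z²/2 (g(z) = ((z*z)*(-5))/2 = (z²*(-5))/2 = (-5*z²)/2 = -5*z²/2)
q(m) = 0 (q(m) = -4 + 4 = 0)
L(u) = 7*u²
L(q(g(-2))) - 6251 = 7*0² - 6251 = 7*0 - 6251 = 0 - 6251 = -6251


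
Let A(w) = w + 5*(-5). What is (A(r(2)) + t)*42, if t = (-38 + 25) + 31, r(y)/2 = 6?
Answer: 210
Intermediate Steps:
r(y) = 12 (r(y) = 2*6 = 12)
t = 18 (t = -13 + 31 = 18)
A(w) = -25 + w (A(w) = w - 25 = -25 + w)
(A(r(2)) + t)*42 = ((-25 + 12) + 18)*42 = (-13 + 18)*42 = 5*42 = 210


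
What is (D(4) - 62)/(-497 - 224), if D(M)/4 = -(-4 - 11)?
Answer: 2/721 ≈ 0.0027739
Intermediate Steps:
D(M) = 60 (D(M) = 4*(-(-4 - 11)) = 4*(-1*(-15)) = 4*15 = 60)
(D(4) - 62)/(-497 - 224) = (60 - 62)/(-497 - 224) = -2/(-721) = -2*(-1/721) = 2/721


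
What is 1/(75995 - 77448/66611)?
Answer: 66611/5062025497 ≈ 1.3159e-5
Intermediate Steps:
1/(75995 - 77448/66611) = 1/(5062025497/66611) = 66611/5062025497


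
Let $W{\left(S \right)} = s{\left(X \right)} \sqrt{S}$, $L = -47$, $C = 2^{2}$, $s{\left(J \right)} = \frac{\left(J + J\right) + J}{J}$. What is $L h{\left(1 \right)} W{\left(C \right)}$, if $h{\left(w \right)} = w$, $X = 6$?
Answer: $-282$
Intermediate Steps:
$s{\left(J \right)} = 3$ ($s{\left(J \right)} = \frac{2 J + J}{J} = \frac{3 J}{J} = 3$)
$C = 4$
$W{\left(S \right)} = 3 \sqrt{S}$
$L h{\left(1 \right)} W{\left(C \right)} = \left(-47\right) 1 \cdot 3 \sqrt{4} = - 47 \cdot 3 \cdot 2 = \left(-47\right) 6 = -282$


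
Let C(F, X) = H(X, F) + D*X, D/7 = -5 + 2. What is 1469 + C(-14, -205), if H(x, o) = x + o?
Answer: 5555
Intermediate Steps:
D = -21 (D = 7*(-5 + 2) = 7*(-3) = -21)
H(x, o) = o + x
C(F, X) = F - 20*X (C(F, X) = (F + X) - 21*X = F - 20*X)
1469 + C(-14, -205) = 1469 + (-14 - 20*(-205)) = 1469 + (-14 + 4100) = 1469 + 4086 = 5555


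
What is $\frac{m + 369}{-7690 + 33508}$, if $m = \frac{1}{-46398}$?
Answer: $\frac{17120861}{1197903564} \approx 0.014292$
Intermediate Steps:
$m = - \frac{1}{46398} \approx -2.1553 \cdot 10^{-5}$
$\frac{m + 369}{-7690 + 33508} = \frac{- \frac{1}{46398} + 369}{-7690 + 33508} = \frac{17120861}{46398 \cdot 25818} = \frac{17120861}{46398} \cdot \frac{1}{25818} = \frac{17120861}{1197903564}$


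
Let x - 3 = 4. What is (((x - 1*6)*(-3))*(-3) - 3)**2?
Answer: 36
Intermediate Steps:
x = 7 (x = 3 + 4 = 7)
(((x - 1*6)*(-3))*(-3) - 3)**2 = (((7 - 1*6)*(-3))*(-3) - 3)**2 = (((7 - 6)*(-3))*(-3) - 3)**2 = ((1*(-3))*(-3) - 3)**2 = (-3*(-3) - 3)**2 = (9 - 3)**2 = 6**2 = 36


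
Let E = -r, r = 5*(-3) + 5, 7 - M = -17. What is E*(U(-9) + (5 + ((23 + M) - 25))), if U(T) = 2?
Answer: 290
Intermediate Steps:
M = 24 (M = 7 - 1*(-17) = 7 + 17 = 24)
r = -10 (r = -15 + 5 = -10)
E = 10 (E = -1*(-10) = 10)
E*(U(-9) + (5 + ((23 + M) - 25))) = 10*(2 + (5 + ((23 + 24) - 25))) = 10*(2 + (5 + (47 - 25))) = 10*(2 + (5 + 22)) = 10*(2 + 27) = 10*29 = 290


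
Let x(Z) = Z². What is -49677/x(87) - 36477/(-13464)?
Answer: -501605/130152 ≈ -3.8540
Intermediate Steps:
-49677/x(87) - 36477/(-13464) = -49677/(87²) - 36477/(-13464) = -49677/7569 - 36477*(-1/13464) = -49677*1/7569 + 4053/1496 = -571/87 + 4053/1496 = -501605/130152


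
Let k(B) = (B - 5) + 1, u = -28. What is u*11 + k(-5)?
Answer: -317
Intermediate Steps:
k(B) = -4 + B (k(B) = (-5 + B) + 1 = -4 + B)
u*11 + k(-5) = -28*11 + (-4 - 5) = -308 - 9 = -317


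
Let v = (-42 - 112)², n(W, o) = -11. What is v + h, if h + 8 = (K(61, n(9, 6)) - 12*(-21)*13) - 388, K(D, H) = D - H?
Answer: 26668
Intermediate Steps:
v = 23716 (v = (-154)² = 23716)
h = 2952 (h = -8 + (((61 - 1*(-11)) - 12*(-21)*13) - 388) = -8 + (((61 + 11) + 252*13) - 388) = -8 + ((72 + 3276) - 388) = -8 + (3348 - 388) = -8 + 2960 = 2952)
v + h = 23716 + 2952 = 26668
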